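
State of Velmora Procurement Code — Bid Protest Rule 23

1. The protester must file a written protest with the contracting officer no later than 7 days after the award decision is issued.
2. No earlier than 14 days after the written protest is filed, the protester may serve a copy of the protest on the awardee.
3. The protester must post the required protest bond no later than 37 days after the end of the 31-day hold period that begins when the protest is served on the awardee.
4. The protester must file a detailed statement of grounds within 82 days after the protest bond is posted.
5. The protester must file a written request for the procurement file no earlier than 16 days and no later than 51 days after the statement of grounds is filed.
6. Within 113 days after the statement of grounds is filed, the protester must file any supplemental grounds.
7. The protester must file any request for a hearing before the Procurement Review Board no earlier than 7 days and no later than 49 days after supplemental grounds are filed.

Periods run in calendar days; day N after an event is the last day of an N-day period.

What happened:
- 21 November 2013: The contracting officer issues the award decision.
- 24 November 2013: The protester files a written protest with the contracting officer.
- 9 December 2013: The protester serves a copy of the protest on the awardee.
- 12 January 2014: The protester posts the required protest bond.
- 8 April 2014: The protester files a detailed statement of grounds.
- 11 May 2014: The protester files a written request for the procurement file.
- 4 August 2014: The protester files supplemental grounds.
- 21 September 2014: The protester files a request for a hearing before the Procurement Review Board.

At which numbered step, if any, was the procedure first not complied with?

Step 1 — counting 7 days from 21 November 2013 (when the award decision is issued) gives a deadline of 28 November 2013; completed 24 November 2013, before the deadline.
Step 2 — must wait 14 days from 24 November 2013 (when the written protest is filed), so not before 8 December 2013; 9 December 2013 is on or after that date.
Step 3 — counting 37 days from 9 January 2014 (end of the 31-day hold period, which began when the protest is served on the awardee on 9 December 2013) gives a deadline of 15 February 2014; done 12 January 2014 — timely.
Step 4 — counting 82 days from 12 January 2014 (when the protest bond is posted) gives a deadline of 4 April 2014; done 8 April 2014 — 4 days late.
No need to go further; step 4 was not satisfied.

Step 4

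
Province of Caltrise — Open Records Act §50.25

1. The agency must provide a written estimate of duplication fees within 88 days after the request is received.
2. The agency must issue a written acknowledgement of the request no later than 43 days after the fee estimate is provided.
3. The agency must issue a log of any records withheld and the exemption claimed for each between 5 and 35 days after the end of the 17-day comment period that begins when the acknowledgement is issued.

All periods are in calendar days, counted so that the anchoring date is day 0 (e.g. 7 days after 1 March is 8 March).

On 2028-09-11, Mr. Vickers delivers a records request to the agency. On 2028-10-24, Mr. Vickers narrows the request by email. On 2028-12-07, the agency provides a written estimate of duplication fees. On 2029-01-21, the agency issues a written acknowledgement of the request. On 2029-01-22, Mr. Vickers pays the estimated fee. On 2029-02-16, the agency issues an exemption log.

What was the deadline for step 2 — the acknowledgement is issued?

Step 2 runs from 2028-12-07, when the fee estimate is provided. 43 days after 2028-12-07 is 2029-01-19.

2029-01-19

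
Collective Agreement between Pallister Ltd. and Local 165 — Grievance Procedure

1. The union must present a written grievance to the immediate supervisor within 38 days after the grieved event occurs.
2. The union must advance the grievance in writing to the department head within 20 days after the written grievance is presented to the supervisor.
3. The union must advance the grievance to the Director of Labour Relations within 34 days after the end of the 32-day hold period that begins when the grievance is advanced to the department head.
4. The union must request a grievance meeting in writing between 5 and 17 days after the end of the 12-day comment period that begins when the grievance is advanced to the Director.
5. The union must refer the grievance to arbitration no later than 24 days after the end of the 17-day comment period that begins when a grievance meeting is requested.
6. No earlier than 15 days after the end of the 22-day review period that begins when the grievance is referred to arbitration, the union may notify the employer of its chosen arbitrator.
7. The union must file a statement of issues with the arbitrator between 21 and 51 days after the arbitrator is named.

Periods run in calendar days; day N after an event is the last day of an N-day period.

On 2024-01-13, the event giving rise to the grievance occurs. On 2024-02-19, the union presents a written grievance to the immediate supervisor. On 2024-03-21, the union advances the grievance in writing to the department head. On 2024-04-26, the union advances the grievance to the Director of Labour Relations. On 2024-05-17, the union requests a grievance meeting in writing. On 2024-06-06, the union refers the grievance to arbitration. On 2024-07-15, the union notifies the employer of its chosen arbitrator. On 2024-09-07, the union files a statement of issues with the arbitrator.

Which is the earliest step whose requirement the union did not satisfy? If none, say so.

Step 2

(1) due by 2024-01-13 + 38 days = 2024-02-20; done 2024-02-19 — timely.
(2) due by 2024-02-19 + 20 days = 2024-03-10; 2024-03-21 misses that deadline by 11 days.
The analysis stops there.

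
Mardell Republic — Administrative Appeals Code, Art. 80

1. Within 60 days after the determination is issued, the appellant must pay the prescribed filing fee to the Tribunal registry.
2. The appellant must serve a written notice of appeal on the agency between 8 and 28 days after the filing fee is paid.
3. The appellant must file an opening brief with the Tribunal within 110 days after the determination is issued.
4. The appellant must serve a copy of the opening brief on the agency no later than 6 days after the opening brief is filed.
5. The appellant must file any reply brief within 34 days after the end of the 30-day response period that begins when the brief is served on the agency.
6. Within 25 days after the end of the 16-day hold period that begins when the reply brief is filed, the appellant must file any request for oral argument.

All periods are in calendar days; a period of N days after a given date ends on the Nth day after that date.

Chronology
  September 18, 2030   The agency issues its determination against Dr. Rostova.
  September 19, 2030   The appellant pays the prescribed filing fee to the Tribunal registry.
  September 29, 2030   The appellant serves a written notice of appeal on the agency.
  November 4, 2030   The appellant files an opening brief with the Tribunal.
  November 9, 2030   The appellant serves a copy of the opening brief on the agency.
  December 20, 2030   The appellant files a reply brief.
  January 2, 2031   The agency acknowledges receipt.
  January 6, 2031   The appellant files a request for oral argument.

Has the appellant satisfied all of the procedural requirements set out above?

Step 1: 60 days after September 18, 2030 (when the determination is issued) is November 17, 2030; September 19, 2030 is within that limit.
Step 2: the window is 8–28 days after September 19, 2030 (when the filing fee is paid), so September 27, 2030 through October 17, 2030; done September 29, 2030 — within the window.
Step 3: 110 days after September 18, 2030 (when the determination is issued) is January 6, 2031; completed November 4, 2030, before the deadline.
Step 4: 6 days after November 4, 2030 (when the opening brief is filed) is November 10, 2030; completed November 9, 2030, before the deadline.
Step 5: 34 days after December 9, 2030 (end of the 30-day response period, which began when the brief is served on the agency on November 9, 2030) is January 12, 2031; done December 20, 2030 — timely.
Step 6: 25 days after January 5, 2031 (end of the 16-day hold period, which began when the reply brief is filed on December 20, 2030) is January 30, 2031; January 6, 2031 is within that limit.

Yes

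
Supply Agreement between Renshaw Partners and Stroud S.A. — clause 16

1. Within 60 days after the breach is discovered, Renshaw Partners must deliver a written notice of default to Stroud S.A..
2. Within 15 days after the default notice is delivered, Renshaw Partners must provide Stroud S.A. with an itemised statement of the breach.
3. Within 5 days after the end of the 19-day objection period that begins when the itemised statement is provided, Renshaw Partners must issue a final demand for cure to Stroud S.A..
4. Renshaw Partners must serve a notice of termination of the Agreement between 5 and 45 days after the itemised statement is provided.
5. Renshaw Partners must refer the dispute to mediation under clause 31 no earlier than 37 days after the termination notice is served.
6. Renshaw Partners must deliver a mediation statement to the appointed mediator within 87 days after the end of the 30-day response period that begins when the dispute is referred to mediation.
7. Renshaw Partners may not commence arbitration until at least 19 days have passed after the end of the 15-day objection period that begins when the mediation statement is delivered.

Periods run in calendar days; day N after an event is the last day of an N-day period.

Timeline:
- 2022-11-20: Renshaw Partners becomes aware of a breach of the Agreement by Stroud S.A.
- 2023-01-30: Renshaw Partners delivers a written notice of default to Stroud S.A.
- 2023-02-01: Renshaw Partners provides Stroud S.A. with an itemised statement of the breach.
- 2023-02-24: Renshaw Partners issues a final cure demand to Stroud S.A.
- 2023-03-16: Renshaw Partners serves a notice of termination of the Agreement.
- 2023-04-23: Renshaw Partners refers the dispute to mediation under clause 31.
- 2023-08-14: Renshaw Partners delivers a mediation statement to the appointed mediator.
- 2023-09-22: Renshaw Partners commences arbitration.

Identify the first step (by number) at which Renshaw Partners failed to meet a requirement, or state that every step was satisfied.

Step 1

(1) due by 2022-11-20 + 60 days = 2023-01-19; done 2023-01-30 — 11 days late.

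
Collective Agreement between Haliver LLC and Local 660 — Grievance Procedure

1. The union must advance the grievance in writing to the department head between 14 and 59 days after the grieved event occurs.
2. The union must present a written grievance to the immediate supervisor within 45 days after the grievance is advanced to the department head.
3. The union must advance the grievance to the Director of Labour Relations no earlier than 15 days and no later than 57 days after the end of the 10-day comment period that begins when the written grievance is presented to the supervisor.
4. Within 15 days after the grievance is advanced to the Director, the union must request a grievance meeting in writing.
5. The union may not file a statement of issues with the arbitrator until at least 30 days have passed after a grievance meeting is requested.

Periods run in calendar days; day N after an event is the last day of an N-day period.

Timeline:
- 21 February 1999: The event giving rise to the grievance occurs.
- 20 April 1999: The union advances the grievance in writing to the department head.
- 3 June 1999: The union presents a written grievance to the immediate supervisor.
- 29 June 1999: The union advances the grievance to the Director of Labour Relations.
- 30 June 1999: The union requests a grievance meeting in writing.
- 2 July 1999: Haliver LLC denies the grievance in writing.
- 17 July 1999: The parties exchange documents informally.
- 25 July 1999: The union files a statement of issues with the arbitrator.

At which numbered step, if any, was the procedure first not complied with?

Step 5

Step 1 — 14 and 59 days from 21 February 1999 (when the grieved event occurs) are 7 March 1999 and 21 April 1999 respectively; done 20 April 1999 — within the window.
Step 2 — counting 45 days from 20 April 1999 (when the grievance is advanced to the department head) gives a deadline of 4 June 1999; completed 3 June 1999, before the deadline.
Step 3 — 15 and 57 days from 13 June 1999 (end of the 10-day comment period, which began when the written grievance is presented to the supervisor on 3 June 1999) are 28 June 1999 and 9 August 1999 respectively; 29 June 1999 falls inside that range.
Step 4 — counting 15 days from 29 June 1999 (when the grievance is advanced to the Director) gives a deadline of 14 July 1999; done 30 June 1999 — timely.
Step 5 — must wait 30 days from 30 June 1999 (when a grievance meeting is requested), so not before 30 July 1999; done 25 July 1999 — 5 days too early.
That is the first point of non-compliance.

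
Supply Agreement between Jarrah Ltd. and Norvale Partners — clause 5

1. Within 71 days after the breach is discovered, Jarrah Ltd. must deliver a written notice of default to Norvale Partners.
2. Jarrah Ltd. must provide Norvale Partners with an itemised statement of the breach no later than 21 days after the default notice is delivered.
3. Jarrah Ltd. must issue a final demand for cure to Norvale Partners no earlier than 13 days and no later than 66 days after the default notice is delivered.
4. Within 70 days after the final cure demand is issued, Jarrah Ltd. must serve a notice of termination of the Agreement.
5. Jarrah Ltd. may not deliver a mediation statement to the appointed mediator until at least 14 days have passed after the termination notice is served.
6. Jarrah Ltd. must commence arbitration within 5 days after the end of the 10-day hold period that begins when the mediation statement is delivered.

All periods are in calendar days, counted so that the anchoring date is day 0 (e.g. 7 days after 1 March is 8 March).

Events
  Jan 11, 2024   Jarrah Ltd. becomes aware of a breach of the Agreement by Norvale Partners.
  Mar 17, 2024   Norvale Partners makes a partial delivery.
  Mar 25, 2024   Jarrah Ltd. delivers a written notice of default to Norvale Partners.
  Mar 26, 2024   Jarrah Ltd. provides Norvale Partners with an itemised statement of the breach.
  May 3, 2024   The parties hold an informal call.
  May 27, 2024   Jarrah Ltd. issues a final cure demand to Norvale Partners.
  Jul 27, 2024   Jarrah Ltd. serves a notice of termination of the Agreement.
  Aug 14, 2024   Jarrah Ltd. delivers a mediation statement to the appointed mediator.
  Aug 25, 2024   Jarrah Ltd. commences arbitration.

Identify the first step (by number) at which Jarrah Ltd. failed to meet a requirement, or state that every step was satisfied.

Step 1

(1) due by Jan 11, 2024 + 71 days = Mar 22, 2024; done Mar 25, 2024 — 3 days late.
The procedure was therefore not followed at step 1.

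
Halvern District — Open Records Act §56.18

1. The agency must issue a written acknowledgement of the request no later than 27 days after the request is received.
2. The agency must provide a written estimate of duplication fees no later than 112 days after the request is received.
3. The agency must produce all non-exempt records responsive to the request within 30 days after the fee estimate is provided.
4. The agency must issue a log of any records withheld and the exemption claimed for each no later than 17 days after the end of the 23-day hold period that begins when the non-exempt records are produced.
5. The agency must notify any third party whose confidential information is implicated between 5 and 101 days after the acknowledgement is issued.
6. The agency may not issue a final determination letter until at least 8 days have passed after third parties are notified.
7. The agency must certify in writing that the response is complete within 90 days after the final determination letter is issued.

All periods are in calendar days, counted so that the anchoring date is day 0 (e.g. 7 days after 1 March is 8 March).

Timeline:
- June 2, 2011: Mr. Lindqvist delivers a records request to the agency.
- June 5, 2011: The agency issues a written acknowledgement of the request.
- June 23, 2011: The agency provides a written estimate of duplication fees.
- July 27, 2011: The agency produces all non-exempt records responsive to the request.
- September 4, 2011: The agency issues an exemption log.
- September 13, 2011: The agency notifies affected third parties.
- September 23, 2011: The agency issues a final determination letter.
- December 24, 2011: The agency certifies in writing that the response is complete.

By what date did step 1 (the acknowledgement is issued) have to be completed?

June 29, 2011

Step 1 runs from June 2, 2011, when the request is received. 27 days after June 2, 2011 is June 29, 2011.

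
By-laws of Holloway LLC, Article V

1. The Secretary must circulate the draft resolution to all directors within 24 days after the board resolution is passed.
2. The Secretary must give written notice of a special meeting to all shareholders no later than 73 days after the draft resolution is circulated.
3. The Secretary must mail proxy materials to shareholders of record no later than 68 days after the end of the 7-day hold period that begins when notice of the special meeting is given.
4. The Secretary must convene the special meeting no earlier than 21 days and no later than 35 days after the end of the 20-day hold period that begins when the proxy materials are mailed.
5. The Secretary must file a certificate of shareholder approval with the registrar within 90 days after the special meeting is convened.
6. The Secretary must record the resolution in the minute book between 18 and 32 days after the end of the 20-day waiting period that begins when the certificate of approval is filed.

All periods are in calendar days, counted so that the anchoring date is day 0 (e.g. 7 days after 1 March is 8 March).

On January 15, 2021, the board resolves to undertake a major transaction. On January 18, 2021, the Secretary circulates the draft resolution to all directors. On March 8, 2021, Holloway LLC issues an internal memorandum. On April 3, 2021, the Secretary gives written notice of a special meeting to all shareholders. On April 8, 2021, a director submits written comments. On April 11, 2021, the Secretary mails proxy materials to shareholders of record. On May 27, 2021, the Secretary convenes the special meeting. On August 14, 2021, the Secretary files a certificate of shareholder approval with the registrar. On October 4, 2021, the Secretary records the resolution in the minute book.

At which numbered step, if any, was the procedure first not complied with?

Step 2

Step 1 — counting 24 days from January 15, 2021 (when the board resolution is passed) gives a deadline of February 8, 2021; completed January 18, 2021, before the deadline.
Step 2 — counting 73 days from January 18, 2021 (when the draft resolution is circulated) gives a deadline of April 1, 2021; not done until April 3, 2021, 2 days after the deadline.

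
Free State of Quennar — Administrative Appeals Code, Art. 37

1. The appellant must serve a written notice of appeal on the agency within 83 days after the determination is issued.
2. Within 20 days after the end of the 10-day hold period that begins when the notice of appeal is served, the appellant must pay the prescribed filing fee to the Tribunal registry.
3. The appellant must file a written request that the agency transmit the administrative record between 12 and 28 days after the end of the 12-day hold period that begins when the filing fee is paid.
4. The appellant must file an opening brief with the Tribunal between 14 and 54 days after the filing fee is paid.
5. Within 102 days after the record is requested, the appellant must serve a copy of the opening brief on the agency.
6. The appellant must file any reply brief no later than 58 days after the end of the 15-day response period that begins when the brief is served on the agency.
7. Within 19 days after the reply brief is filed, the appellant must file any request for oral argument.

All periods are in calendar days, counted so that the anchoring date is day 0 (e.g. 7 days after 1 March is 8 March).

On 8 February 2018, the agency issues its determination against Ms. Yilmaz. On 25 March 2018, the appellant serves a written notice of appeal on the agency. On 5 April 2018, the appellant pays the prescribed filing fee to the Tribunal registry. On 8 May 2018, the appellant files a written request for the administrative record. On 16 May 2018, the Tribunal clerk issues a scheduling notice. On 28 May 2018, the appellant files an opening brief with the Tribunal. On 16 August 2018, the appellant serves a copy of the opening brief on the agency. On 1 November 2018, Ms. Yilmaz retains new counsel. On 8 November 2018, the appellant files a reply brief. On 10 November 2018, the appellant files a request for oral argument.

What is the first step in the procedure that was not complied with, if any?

Step 1 — counting 83 days from 8 February 2018 (when the determination is issued) gives a deadline of 2 May 2018; done 25 March 2018 — timely.
Step 2 — counting 20 days from 4 April 2018 (end of the 10-day hold period, which began when the notice of appeal is served on 25 March 2018) gives a deadline of 24 April 2018; done 5 April 2018 — timely.
Step 3 — 12 and 28 days from 17 April 2018 (end of the 12-day hold period, which began when the filing fee is paid on 5 April 2018) are 29 April 2018 and 15 May 2018 respectively; 8 May 2018 falls inside that range.
Step 4 — 14 and 54 days from 5 April 2018 (when the filing fee is paid) are 19 April 2018 and 29 May 2018 respectively; done 28 May 2018, which is between those dates.
Step 5 — counting 102 days from 8 May 2018 (when the record is requested) gives a deadline of 18 August 2018; completed 16 August 2018, before the deadline.
Step 6 — counting 58 days from 31 August 2018 (end of the 15-day response period, which began when the brief is served on the agency on 16 August 2018) gives a deadline of 28 October 2018; 8 November 2018 misses that deadline by 11 days.
Later steps need not be reached.

Step 6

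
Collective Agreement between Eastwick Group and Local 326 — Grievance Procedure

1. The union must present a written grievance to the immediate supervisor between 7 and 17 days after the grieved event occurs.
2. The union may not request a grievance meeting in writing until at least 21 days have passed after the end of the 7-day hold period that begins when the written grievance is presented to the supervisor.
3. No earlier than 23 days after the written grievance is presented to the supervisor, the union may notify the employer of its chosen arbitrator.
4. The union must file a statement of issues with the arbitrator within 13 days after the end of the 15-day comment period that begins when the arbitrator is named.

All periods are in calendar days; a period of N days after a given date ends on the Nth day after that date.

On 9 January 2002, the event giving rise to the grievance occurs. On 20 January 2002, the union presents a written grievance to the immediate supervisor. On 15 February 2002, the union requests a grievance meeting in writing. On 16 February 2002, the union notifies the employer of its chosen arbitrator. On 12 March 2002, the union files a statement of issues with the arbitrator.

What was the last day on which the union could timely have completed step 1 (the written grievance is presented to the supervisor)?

26 January 2002

Step 1 runs from 9 January 2002, when the grieved event occurs. The window is 7–17 days after 9 January 2002; it closes on 26 January 2002.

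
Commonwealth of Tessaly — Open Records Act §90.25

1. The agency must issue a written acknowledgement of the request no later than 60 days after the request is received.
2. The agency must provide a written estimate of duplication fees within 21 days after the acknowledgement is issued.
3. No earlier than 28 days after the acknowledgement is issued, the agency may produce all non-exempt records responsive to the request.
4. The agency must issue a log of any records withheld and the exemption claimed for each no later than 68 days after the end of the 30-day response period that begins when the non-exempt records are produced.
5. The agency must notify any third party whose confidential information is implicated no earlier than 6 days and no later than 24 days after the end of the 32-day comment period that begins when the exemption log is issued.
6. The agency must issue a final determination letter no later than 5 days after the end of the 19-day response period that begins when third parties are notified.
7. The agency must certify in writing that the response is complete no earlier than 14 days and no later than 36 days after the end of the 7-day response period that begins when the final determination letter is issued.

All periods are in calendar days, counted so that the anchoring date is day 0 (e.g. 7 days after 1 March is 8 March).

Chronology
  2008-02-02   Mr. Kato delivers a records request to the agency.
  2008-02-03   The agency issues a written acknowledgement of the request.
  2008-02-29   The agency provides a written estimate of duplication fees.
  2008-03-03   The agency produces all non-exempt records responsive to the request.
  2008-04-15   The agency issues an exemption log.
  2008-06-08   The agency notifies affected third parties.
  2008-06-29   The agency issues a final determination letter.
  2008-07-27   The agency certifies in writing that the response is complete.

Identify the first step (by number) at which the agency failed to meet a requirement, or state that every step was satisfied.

Step 1 — counting 60 days from 2008-02-02 (when the request is received) gives a deadline of 2008-04-02; completed 2008-02-03, before the deadline.
Step 2 — counting 21 days from 2008-02-03 (when the acknowledgement is issued) gives a deadline of 2008-02-24; not done until 2008-02-29, 5 days after the deadline.

Step 2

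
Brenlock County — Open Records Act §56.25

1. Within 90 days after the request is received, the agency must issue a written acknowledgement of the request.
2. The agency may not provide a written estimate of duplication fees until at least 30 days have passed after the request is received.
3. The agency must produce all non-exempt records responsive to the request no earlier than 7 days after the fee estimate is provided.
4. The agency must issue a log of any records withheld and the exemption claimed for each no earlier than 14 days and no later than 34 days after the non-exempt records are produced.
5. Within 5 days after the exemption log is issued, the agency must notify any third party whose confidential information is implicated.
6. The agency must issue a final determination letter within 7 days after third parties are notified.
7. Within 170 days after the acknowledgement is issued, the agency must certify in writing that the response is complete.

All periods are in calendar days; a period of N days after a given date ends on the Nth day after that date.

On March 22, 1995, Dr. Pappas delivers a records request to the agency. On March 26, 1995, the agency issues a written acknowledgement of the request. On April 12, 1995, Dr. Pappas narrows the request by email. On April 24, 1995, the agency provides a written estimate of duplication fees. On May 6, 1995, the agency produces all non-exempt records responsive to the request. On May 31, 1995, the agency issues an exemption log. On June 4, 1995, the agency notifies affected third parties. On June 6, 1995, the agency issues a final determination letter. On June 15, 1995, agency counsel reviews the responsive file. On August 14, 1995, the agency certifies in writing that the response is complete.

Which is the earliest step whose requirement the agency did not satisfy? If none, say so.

None — every step was satisfied

(1) due by March 22, 1995 + 90 days = June 20, 1995; March 26, 1995 is within that limit.
(2) permitted from March 22, 1995 + 30 days = April 21, 1995 onward; April 24, 1995 is on or after that date.
(3) permitted from April 24, 1995 + 7 days = May 1, 1995 onward; done May 6, 1995 — permitted.
(4) the permitted window runs from May 6, 1995 + 14 = May 20, 1995 to May 6, 1995 + 34 = June 9, 1995; done May 31, 1995, which is between those dates.
(5) due by May 31, 1995 + 5 days = June 5, 1995; done June 4, 1995 — timely.
(6) due by June 4, 1995 + 7 days = June 11, 1995; June 6, 1995 is within that limit.
(7) due by March 26, 1995 + 170 days = September 12, 1995; done August 14, 1995 — timely.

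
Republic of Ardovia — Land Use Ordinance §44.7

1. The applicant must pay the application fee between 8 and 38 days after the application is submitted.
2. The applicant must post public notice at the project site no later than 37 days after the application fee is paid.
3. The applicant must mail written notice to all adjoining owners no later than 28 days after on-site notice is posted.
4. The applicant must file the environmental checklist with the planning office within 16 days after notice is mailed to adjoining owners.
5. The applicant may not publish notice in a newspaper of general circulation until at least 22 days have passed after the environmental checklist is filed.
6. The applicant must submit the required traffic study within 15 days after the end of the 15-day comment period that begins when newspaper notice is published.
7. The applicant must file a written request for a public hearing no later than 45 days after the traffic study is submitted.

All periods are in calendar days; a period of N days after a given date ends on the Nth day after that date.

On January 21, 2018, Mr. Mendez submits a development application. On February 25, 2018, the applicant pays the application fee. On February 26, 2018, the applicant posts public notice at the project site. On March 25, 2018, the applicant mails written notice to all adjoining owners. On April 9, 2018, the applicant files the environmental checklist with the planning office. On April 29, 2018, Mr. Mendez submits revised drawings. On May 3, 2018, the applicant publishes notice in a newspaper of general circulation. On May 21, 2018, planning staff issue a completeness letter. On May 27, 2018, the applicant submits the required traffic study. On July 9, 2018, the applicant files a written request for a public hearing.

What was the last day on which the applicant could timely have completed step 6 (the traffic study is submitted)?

Newspaper notice is published on May 3, 2018; the 15-day comment period therefore ends May 18, 2018, and step 6 runs from that date. 15 days after May 18, 2018 is June 2, 2018.

June 2, 2018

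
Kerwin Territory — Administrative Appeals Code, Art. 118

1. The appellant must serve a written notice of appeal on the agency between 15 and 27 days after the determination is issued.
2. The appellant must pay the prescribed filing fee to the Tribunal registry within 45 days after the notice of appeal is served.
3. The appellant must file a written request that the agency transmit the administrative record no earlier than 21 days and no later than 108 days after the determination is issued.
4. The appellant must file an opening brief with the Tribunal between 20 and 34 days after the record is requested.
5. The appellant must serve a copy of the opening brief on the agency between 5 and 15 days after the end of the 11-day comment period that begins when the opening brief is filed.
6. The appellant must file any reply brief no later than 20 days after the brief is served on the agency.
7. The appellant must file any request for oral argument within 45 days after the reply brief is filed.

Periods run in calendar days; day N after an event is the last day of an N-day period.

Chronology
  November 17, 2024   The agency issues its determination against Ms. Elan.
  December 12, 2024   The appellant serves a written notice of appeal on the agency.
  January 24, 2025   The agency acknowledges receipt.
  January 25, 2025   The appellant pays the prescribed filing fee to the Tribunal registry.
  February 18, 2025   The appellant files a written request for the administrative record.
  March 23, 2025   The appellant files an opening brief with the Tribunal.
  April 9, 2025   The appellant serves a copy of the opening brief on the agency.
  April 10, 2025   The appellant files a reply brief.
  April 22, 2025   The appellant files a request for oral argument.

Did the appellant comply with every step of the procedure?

Yes

Step 1 — 15 and 27 days from November 17, 2024 (when the determination is issued) are December 2, 2024 and December 14, 2024 respectively; December 12, 2024 falls inside that range.
Step 2 — counting 45 days from December 12, 2024 (when the notice of appeal is served) gives a deadline of January 26, 2025; January 25, 2025 is within that limit.
Step 3 — 21 and 108 days from November 17, 2024 (when the determination is issued) are December 8, 2024 and March 5, 2025 respectively; February 18, 2025 falls inside that range.
Step 4 — 20 and 34 days from February 18, 2025 (when the record is requested) are March 10, 2025 and March 24, 2025 respectively; done March 23, 2025 — within the window.
Step 5 — 5 and 15 days from April 3, 2025 (end of the 11-day comment period, which began when the opening brief is filed on March 23, 2025) are April 8, 2025 and April 18, 2025 respectively; April 9, 2025 falls inside that range.
Step 6 — counting 20 days from April 9, 2025 (when the brief is served on the agency) gives a deadline of April 29, 2025; April 10, 2025 is within that limit.
Step 7 — counting 45 days from April 10, 2025 (when the reply brief is filed) gives a deadline of May 25, 2025; April 22, 2025 is within that limit.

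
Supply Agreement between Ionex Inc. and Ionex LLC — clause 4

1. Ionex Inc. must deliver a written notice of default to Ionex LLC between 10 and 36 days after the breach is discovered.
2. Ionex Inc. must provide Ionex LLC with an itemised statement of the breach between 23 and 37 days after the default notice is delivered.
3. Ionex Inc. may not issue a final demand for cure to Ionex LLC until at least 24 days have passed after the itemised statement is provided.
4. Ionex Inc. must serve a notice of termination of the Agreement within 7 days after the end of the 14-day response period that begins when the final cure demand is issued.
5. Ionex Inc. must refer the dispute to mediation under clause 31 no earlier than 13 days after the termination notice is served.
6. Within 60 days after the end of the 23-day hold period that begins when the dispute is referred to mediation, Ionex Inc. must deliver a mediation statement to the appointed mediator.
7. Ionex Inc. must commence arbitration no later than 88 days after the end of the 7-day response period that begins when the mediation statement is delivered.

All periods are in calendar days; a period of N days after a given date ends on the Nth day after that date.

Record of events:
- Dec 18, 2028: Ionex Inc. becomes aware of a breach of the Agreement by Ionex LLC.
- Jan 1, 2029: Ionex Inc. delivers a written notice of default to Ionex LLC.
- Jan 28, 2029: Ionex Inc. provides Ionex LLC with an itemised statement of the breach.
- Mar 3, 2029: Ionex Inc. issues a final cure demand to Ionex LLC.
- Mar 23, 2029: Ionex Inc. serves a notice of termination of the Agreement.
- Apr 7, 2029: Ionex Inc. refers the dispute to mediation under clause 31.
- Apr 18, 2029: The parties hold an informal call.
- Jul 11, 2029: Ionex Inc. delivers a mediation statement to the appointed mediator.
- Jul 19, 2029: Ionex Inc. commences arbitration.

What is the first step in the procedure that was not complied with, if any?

(1) the permitted window runs from Dec 18, 2028 + 10 = Dec 28, 2028 to Dec 18, 2028 + 36 = Jan 23, 2029; Jan 1, 2029 falls inside that range.
(2) the permitted window runs from Jan 1, 2029 + 23 = Jan 24, 2029 to Jan 1, 2029 + 37 = Feb 7, 2029; done Jan 28, 2029 — within the window.
(3) permitted from Jan 28, 2029 + 24 days = Feb 21, 2029 onward; done Mar 3, 2029 — permitted.
(4) due by Mar 17, 2029 + 7 days = Mar 24, 2029; done Mar 23, 2029 — timely.
(5) permitted from Mar 23, 2029 + 13 days = Apr 5, 2029 onward; done Apr 7, 2029, after the minimum wait.
(6) due by Apr 30, 2029 + 60 days = Jun 29, 2029; not done until Jul 11, 2029, 12 days after the deadline.
Later steps need not be reached.

Step 6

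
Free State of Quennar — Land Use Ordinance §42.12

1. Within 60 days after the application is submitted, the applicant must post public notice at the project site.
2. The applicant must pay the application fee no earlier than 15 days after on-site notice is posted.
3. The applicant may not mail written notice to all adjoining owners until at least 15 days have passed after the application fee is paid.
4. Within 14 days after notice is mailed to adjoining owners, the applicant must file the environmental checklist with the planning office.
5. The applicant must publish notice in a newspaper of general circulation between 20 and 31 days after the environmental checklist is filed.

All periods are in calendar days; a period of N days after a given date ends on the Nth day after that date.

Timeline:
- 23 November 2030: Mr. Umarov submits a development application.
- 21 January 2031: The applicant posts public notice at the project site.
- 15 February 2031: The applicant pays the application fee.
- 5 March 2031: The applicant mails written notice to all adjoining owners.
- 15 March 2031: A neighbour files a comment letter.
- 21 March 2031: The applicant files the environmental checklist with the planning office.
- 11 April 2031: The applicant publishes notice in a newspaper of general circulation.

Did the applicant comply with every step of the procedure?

(1) due by 23 November 2030 + 60 days = 22 January 2031; completed 21 January 2031, before the deadline.
(2) permitted from 21 January 2031 + 15 days = 5 February 2031 onward; 15 February 2031 is on or after that date.
(3) permitted from 15 February 2031 + 15 days = 2 March 2031 onward; done 5 March 2031, after the minimum wait.
(4) due by 5 March 2031 + 14 days = 19 March 2031; not done until 21 March 2031, 2 days after the deadline.

No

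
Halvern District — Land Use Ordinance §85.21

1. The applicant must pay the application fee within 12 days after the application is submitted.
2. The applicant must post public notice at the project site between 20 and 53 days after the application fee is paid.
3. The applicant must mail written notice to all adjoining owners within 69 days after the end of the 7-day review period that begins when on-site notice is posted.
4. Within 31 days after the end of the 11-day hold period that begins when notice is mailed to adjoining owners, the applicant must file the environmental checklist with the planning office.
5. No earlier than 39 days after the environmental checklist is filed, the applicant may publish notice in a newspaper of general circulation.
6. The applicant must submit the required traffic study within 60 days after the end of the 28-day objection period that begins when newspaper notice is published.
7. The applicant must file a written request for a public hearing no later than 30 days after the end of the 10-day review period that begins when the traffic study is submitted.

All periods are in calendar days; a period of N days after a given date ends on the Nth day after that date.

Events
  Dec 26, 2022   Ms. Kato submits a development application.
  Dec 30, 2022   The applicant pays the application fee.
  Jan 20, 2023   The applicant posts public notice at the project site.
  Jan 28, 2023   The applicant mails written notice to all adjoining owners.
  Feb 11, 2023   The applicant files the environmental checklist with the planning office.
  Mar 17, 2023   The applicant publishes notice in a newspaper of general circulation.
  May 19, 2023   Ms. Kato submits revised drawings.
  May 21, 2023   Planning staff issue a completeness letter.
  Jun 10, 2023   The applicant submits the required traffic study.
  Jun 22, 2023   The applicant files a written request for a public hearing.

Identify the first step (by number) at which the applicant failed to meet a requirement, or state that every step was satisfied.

Step 5

(1) due by Dec 26, 2022 + 12 days = Jan 7, 2023; completed Dec 30, 2022, before the deadline.
(2) the permitted window runs from Dec 30, 2022 + 20 = Jan 19, 2023 to Dec 30, 2022 + 53 = Feb 21, 2023; done Jan 20, 2023 — within the window.
(3) due by Jan 27, 2023 + 69 days = Apr 6, 2023; done Jan 28, 2023 — timely.
(4) due by Feb 8, 2023 + 31 days = Mar 11, 2023; completed Feb 11, 2023, before the deadline.
(5) permitted from Feb 11, 2023 + 39 days = Mar 22, 2023 onward; acted on Mar 17, 2023, 5 days prematurely.
No need to go further; step 5 was not satisfied.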